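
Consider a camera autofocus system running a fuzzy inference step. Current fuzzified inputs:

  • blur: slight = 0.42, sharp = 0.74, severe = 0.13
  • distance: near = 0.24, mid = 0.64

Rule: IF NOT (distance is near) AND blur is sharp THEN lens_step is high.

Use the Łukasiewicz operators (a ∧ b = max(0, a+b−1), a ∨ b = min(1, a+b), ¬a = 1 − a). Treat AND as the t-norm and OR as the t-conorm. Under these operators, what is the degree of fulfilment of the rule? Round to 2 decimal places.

firing strength: ¬near=1−0.24=0.76, sharp=0.74; AND[max(0, a+b−1)] → w = 0.50

0.50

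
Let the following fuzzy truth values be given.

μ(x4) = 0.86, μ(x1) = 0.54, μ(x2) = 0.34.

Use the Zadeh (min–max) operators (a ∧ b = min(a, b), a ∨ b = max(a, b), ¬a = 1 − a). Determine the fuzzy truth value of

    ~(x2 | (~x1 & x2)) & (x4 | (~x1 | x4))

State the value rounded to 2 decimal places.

0.66

~x1 = 1 − 0.54 = 0.46
~x1 & x2 = min(a, b) on (0.46, 0.34) = 0.34
x2 | (~x1 & x2) = max(a, b) on (0.34, 0.34) = 0.34
~(x2 | (~x1 & x2)) = 1 − 0.34 = 0.66
~x1 = 1 − 0.54 = 0.46
~x1 | x4 = max(a, b) on (0.46, 0.86) = 0.86
x4 | (~x1 | x4) = max(a, b) on (0.86, 0.86) = 0.86
~(x2 | (~x1 & x2)) & (x4 | (~x1 | x4)) = min(a, b) on (0.66, 0.86) = 0.66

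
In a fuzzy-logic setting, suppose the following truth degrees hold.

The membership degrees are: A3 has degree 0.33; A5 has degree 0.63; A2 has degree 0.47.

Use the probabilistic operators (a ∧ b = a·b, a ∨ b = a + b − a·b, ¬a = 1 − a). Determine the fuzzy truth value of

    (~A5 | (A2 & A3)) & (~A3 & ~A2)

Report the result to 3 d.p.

~A5 = 1 − 0.6300 = 0.3700
A2 & A3 = a·b on (0.4700, 0.3300) = 0.1551
~A5 | (A2 & A3) = a + b − a·b on (0.3700, 0.1551) = 0.4677
~A3 = 1 − 0.3300 = 0.6700
~A2 = 1 − 0.4700 = 0.5300
~A3 & ~A2 = a·b on (0.6700, 0.5300) = 0.3551
(~A5 | (A2 & A3)) & (~A3 & ~A2) = a·b on (0.4677, 0.3551) = 0.1661

0.166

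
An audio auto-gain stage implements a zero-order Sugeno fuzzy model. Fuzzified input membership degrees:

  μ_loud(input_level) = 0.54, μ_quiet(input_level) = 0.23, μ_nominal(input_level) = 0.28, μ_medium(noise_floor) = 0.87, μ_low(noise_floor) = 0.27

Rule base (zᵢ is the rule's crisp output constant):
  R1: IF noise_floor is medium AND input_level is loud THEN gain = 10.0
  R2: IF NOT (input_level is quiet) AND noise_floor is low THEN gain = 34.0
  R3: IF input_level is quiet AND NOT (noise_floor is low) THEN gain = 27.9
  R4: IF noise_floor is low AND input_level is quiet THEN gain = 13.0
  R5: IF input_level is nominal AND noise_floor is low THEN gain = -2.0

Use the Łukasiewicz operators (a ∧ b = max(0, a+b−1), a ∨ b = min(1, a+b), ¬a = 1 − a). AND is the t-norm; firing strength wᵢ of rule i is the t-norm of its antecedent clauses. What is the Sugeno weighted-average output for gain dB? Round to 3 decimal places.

12.133

R1 (z=10.0): medium=0.87, loud=0.54; AND[max(0, a+b−1)] → w = 0.41
R2 (z=34.0): ¬quiet=1−0.23=0.77, low=0.27; AND[max(0, a+b−1)] → w = 0.04
R3 (z=27.9): quiet=0.23, ¬low=1−0.27=0.73; AND[max(0, a+b−1)] → w = 0.00
R4 (z=13.0): low=0.27, quiet=0.23; AND[max(0, a+b−1)] → w = 0.00
R5 (z=-2.0): nominal=0.28, low=0.27; AND[max(0, a+b−1)] → w = 0.00
Weighted average = (0.41·10.0 + 0.04·34.0 + 0.00·27.9 + 0.00·13.0 + 0.00·-2.0) / (0.41 + 0.04 + 0.00 + 0.00 + 0.00)
  = 5.4600 / 0.4500 = 12.133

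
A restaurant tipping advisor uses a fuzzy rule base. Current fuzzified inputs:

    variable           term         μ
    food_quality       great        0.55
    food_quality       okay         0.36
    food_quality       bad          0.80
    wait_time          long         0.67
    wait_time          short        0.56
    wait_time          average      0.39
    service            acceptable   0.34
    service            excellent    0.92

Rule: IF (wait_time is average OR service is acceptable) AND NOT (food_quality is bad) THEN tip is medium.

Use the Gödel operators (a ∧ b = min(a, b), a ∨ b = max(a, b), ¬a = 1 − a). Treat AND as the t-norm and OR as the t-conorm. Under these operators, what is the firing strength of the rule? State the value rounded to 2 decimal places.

0.20

firing strength: (average=0.39 OR acceptable=0.34) = 0.39; AND[min(a, b)] with ¬bad=1−0.80=0.20 → w = 0.20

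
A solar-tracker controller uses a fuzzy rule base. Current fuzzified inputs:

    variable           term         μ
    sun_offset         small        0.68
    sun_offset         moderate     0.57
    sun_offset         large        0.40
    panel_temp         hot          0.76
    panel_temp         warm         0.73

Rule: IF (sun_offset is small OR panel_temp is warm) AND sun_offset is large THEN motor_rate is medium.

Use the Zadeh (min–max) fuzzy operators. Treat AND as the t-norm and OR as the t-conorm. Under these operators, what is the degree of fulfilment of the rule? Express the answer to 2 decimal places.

firing strength: (small=0.68 OR warm=0.73) = 0.73; AND[min(a, b)] with large=0.40 → w = 0.40

0.40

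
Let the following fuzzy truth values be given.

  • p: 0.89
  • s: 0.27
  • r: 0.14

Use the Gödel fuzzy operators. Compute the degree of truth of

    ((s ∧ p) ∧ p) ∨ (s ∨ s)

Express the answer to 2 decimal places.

s ∧ p = min(a, b) on (0.27, 0.89) = 0.27
(s ∧ p) ∧ p = min(a, b) on (0.27, 0.89) = 0.27
s ∨ s = max(a, b) on (0.27, 0.27) = 0.27
((s ∧ p) ∧ p) ∨ (s ∨ s) = max(a, b) on (0.27, 0.27) = 0.27

0.27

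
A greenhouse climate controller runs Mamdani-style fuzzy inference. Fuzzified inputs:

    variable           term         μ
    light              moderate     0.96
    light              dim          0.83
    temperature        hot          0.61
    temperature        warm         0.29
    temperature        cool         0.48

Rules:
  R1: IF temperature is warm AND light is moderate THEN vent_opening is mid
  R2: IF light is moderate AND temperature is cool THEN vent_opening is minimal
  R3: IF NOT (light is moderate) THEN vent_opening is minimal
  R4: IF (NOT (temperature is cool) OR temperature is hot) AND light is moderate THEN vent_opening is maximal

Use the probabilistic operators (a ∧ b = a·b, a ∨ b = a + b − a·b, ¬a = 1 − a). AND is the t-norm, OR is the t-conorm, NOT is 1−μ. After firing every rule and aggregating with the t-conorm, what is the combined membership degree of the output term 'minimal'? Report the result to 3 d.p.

R1: warm=0.29, moderate=0.96; AND[a·b] → w = 0.2784
R2: moderate=0.96, cool=0.48; AND[a·b] → w = 0.4608
R3: ¬moderate=1−0.96=0.04 → w = 0.0400
R4: (¬cool=1−0.48=0.52 OR hot=0.61) = 0.8128; AND[a·b] with moderate=0.96 → w = 0.7803
Rules with consequent 'minimal': {R2, R3} → strengths 0.4608, 0.0400
Aggregate via t-conorm [a + b − a·b]: 0.4824

0.482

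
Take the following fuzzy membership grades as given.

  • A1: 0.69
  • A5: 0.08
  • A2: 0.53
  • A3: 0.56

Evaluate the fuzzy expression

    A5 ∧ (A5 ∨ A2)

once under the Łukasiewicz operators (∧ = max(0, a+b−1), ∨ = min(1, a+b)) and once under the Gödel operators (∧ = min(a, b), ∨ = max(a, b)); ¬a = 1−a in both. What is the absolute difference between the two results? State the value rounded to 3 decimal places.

0.080

Under Łukasiewicz:
  A5 ∨ A2 = min(1, a+b) on (0.08, 0.53) = 0.61
  A5 ∧ (A5 ∨ A2) = max(0, a+b−1) on (0.08, 0.61) = 0.00
  → value = 0.0000
Under Gödel:
  A5 ∨ A2 = max(a, b) on (0.08, 0.53) = 0.53
  A5 ∧ (A5 ∨ A2) = min(a, b) on (0.08, 0.53) = 0.08
  → value = 0.0800
|0.0000 − 0.0800| = 0.080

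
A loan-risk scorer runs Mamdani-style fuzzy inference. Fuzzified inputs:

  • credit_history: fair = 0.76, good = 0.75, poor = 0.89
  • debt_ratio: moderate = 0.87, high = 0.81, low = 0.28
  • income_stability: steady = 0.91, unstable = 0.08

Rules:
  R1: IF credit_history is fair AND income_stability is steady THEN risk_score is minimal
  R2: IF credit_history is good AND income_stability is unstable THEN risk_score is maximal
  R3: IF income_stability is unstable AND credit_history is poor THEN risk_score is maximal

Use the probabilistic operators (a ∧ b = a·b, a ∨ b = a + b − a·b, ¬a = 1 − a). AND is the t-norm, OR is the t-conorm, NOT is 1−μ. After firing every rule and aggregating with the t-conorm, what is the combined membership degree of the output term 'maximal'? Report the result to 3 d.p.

R1: fair=0.76, steady=0.91; AND[a·b] → w = 0.6916
R2: good=0.75, unstable=0.08; AND[a·b] → w = 0.0600
R3: unstable=0.08, poor=0.89; AND[a·b] → w = 0.0712
Rules with consequent 'maximal': {R2, R3} → strengths 0.0600, 0.0712
Aggregate via t-conorm [a + b − a·b]: 0.1269

0.127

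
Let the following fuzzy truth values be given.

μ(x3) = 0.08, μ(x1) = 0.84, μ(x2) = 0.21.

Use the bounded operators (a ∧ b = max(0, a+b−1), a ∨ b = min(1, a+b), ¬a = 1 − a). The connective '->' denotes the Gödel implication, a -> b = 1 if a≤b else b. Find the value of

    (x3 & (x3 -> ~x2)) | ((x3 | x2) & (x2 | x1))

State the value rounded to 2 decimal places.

~x2 = 1 − 0.21 = 0.79
x3 -> ~x2  [Gödel: 1 if a≤b else b] with a=0.08, b=0.79 → 1.00
x3 & (x3 -> ~x2) = max(0, a+b−1) on (0.08, 1.00) = 0.08
x3 | x2 = min(1, a+b) on (0.08, 0.21) = 0.29
x2 | x1 = min(1, a+b) on (0.21, 0.84) = 1.00
(x3 | x2) & (x2 | x1) = max(0, a+b−1) on (0.29, 1.00) = 0.29
(x3 & (x3 -> ~x2)) | ((x3 | x2) & (x2 | x1)) = min(1, a+b) on (0.08, 0.29) = 0.37

0.37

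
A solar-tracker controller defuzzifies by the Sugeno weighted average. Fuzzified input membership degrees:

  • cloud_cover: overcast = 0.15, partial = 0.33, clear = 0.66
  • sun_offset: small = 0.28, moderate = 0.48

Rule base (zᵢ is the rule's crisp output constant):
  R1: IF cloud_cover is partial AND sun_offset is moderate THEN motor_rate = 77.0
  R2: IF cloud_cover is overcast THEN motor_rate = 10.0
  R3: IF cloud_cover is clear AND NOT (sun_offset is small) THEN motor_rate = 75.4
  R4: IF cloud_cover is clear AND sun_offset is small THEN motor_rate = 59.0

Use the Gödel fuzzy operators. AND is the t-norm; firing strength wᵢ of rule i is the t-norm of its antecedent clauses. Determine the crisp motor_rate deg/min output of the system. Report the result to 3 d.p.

65.630

R1 (z=77.0): partial=0.33, moderate=0.48; AND[min(a, b)] → w = 0.33
R2 (z=10.0): overcast=0.15 → w = 0.15
R3 (z=75.4): clear=0.66, ¬small=1−0.28=0.72; AND[min(a, b)] → w = 0.66
R4 (z=59.0): clear=0.66, small=0.28; AND[min(a, b)] → w = 0.28
Weighted average = (0.33·77.0 + 0.15·10.0 + 0.66·75.4 + 0.28·59.0) / (0.33 + 0.15 + 0.66 + 0.28)
  = 93.1940 / 1.4200 = 65.630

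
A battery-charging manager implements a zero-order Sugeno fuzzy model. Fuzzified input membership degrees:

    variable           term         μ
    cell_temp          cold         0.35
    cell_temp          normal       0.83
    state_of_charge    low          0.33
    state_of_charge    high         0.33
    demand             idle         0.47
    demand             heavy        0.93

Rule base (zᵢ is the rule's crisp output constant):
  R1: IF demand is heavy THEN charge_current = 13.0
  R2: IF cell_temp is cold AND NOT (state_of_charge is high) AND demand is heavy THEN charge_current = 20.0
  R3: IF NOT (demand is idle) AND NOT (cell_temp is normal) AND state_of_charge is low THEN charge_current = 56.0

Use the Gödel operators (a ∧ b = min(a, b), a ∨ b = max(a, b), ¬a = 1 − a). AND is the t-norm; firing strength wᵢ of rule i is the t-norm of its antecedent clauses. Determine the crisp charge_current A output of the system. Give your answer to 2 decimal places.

R1 (z=13.0): heavy=0.93 → w = 0.93
R2 (z=20.0): cold=0.35, ¬high=1−0.33=0.67, heavy=0.93; AND[min(a, b)] → w = 0.35
R3 (z=56.0): ¬idle=1−0.47=0.53, ¬normal=1−0.83=0.17, low=0.33; AND[min(a, b)] → w = 0.17
Weighted average = (0.93·13.0 + 0.35·20.0 + 0.17·56.0) / (0.93 + 0.35 + 0.17)
  = 28.6100 / 1.4500 = 19.73

19.73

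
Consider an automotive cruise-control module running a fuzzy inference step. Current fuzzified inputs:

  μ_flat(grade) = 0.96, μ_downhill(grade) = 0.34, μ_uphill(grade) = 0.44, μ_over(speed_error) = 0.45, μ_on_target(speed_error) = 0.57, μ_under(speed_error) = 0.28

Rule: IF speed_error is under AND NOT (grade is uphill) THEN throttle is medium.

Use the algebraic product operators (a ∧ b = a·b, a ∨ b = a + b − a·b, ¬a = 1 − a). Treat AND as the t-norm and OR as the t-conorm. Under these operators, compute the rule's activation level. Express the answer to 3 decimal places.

0.157

firing strength: under=0.28, ¬uphill=1−0.44=0.56; AND[a·b] → w = 0.1568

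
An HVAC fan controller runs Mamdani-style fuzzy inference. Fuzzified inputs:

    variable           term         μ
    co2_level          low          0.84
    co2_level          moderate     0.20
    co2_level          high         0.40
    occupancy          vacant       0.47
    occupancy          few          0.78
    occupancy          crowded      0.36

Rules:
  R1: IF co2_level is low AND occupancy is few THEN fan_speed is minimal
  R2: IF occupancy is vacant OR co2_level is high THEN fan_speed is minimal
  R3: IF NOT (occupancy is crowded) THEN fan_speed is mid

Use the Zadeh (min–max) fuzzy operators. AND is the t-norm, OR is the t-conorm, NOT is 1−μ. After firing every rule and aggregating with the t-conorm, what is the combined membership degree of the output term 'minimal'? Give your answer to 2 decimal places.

0.78

R1: low=0.84, few=0.78; AND[min(a, b)] → w = 0.78
R2: vacant=0.47, high=0.40; OR[max(a, b)] → w = 0.47
R3: ¬crowded=1−0.36=0.64 → w = 0.64
Rules with consequent 'minimal': {R1, R2} → strengths 0.78, 0.47
Aggregate via t-conorm [max(a, b)]: 0.78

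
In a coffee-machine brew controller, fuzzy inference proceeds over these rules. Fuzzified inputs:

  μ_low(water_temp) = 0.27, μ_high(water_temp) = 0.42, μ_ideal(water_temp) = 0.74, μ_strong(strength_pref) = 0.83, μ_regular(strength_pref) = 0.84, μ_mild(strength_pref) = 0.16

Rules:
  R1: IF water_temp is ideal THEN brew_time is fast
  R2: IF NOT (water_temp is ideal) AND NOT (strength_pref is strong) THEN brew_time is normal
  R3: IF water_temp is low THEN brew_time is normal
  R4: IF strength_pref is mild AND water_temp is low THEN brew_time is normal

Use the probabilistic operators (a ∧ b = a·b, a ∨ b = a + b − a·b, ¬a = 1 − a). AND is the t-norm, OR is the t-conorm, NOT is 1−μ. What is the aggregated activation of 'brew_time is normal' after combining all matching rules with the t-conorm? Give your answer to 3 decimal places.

R1: ideal=0.74 → w = 0.7400
R2: ¬ideal=1−0.74=0.26, ¬strong=1−0.83=0.17; AND[a·b] → w = 0.0442
R3: low=0.27 → w = 0.2700
R4: mild=0.16, low=0.27; AND[a·b] → w = 0.0432
Rules with consequent 'normal': {R2, R3, R4} → strengths 0.0442, 0.2700, 0.0432
Aggregate via t-conorm [a + b − a·b]: 0.3324

0.332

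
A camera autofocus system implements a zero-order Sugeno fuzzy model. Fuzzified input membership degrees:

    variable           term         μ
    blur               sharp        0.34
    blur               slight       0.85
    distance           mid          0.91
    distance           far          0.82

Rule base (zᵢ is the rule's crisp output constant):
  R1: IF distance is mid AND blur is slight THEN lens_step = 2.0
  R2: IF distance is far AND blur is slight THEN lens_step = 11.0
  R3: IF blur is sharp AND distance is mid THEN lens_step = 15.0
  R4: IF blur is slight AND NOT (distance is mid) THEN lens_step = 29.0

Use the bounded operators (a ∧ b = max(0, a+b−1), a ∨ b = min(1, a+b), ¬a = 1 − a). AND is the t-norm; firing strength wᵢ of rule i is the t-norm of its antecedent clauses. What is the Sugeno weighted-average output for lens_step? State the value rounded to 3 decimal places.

R1 (z=2.0): mid=0.91, slight=0.85; AND[max(0, a+b−1)] → w = 0.76
R2 (z=11.0): far=0.82, slight=0.85; AND[max(0, a+b−1)] → w = 0.67
R3 (z=15.0): sharp=0.34, mid=0.91; AND[max(0, a+b−1)] → w = 0.25
R4 (z=29.0): slight=0.85, ¬mid=1−0.91=0.09; AND[max(0, a+b−1)] → w = 0.00
Weighted average = (0.76·2.0 + 0.67·11.0 + 0.25·15.0 + 0.00·29.0) / (0.76 + 0.67 + 0.25 + 0.00)
  = 12.6400 / 1.6800 = 7.524

7.524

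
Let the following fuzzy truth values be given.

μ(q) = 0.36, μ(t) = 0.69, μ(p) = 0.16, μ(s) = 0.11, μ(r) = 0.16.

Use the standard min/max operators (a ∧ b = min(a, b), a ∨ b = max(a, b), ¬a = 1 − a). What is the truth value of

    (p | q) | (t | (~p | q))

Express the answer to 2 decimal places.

0.84

p | q = max(a, b) on (0.16, 0.36) = 0.36
~p = 1 − 0.16 = 0.84
~p | q = max(a, b) on (0.84, 0.36) = 0.84
t | (~p | q) = max(a, b) on (0.69, 0.84) = 0.84
(p | q) | (t | (~p | q)) = max(a, b) on (0.36, 0.84) = 0.84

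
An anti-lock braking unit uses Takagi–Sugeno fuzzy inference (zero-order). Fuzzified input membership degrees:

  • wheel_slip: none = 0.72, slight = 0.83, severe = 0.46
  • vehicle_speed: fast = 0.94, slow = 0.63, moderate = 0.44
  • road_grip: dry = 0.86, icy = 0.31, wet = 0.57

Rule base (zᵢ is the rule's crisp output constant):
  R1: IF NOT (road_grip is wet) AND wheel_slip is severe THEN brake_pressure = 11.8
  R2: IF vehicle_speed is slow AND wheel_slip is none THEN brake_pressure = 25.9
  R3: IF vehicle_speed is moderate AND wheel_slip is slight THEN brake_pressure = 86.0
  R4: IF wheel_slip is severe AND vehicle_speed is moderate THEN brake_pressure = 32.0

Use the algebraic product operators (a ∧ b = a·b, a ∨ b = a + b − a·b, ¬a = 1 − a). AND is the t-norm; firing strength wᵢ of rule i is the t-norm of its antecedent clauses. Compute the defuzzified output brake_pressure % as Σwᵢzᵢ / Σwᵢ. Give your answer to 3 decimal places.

R1 (z=11.8): ¬wet=1−0.57=0.43, severe=0.46; AND[a·b] → w = 0.1978
R2 (z=25.9): slow=0.63, none=0.72; AND[a·b] → w = 0.4536
R3 (z=86.0): moderate=0.44, slight=0.83; AND[a·b] → w = 0.3652
R4 (z=32.0): severe=0.46, moderate=0.44; AND[a·b] → w = 0.2024
Weighted average = (0.1978·11.8 + 0.4536·25.9 + 0.3652·86.0 + 0.2024·32.0) / (0.1978 + 0.4536 + 0.3652 + 0.2024)
  = 51.9663 / 1.2190 = 42.630

42.630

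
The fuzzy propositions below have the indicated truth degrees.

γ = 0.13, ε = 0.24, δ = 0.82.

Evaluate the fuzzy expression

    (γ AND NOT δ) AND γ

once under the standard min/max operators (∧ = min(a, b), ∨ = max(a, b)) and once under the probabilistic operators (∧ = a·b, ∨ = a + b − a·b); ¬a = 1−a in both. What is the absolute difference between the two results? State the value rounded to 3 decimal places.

0.127

Under standard min/max:
  NOT δ = 1 − 0.82 = 0.18
  γ AND NOT δ = min(a, b) on (0.13, 0.18) = 0.13
  (γ AND NOT δ) AND γ = min(a, b) on (0.13, 0.13) = 0.13
  → value = 0.1300
Under probabilistic:
  NOT δ = 1 − 0.8200 = 0.1800
  γ AND NOT δ = a·b on (0.1300, 0.1800) = 0.0234
  (γ AND NOT δ) AND γ = a·b on (0.0234, 0.1300) = 0.0030
  → value = 0.0030
|0.1300 − 0.0030| = 0.127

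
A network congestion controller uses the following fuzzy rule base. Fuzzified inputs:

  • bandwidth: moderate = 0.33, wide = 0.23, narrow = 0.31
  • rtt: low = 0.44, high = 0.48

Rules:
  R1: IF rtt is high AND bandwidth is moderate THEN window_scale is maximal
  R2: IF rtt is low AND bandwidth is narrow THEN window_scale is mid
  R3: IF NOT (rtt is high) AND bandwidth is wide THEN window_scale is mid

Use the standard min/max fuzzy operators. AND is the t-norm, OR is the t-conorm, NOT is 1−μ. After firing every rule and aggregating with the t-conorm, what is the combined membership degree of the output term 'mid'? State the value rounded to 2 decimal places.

0.31

R1: high=0.48, moderate=0.33; AND[min(a, b)] → w = 0.33
R2: low=0.44, narrow=0.31; AND[min(a, b)] → w = 0.31
R3: ¬high=1−0.48=0.52, wide=0.23; AND[min(a, b)] → w = 0.23
Rules with consequent 'mid': {R2, R3} → strengths 0.31, 0.23
Aggregate via t-conorm [max(a, b)]: 0.31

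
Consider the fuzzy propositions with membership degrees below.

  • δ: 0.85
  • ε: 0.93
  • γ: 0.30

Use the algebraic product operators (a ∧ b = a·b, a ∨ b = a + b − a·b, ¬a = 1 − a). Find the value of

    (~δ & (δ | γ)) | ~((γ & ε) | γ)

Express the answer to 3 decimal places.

0.571

~δ = 1 − 0.8500 = 0.1500
δ | γ = a + b − a·b on (0.8500, 0.3000) = 0.8950
~δ & (δ | γ) = a·b on (0.1500, 0.8950) = 0.1343
γ & ε = a·b on (0.3000, 0.9300) = 0.2790
(γ & ε) | γ = a + b − a·b on (0.2790, 0.3000) = 0.4953
~((γ & ε) | γ) = 1 − 0.4953 = 0.5047
(~δ & (δ | γ)) | ~((γ & ε) | γ) = a + b − a·b on (0.1343, 0.5047) = 0.5712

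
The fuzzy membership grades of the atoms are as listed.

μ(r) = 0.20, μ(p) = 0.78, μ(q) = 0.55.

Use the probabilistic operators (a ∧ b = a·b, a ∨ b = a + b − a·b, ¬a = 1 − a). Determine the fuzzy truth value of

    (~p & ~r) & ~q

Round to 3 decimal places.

~p = 1 − 0.7800 = 0.2200
~r = 1 − 0.2000 = 0.8000
~p & ~r = a·b on (0.2200, 0.8000) = 0.1760
~q = 1 − 0.5500 = 0.4500
(~p & ~r) & ~q = a·b on (0.1760, 0.4500) = 0.0792

0.079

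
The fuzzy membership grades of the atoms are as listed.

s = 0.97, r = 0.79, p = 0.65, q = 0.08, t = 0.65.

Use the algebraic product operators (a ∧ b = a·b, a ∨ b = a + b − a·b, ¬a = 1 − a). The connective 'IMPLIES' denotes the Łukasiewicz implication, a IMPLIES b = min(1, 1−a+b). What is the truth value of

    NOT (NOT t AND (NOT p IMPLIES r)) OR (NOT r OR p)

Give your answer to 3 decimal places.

0.903

NOT t = 1 − 0.6500 = 0.3500
NOT p = 1 − 0.6500 = 0.3500
NOT p IMPLIES r  [Łukasiewicz: min(1, 1−a+b)] with a=0.3500, b=0.7900 → 1.0000
NOT t AND (NOT p IMPLIES r) = a·b on (0.3500, 1.0000) = 0.3500
NOT (NOT t AND (NOT p IMPLIES r)) = 1 − 0.3500 = 0.6500
NOT r = 1 − 0.7900 = 0.2100
NOT r OR p = a + b − a·b on (0.2100, 0.6500) = 0.7235
NOT (NOT t AND (NOT p IMPLIES r)) OR (NOT r OR p) = a + b − a·b on (0.6500, 0.7235) = 0.9032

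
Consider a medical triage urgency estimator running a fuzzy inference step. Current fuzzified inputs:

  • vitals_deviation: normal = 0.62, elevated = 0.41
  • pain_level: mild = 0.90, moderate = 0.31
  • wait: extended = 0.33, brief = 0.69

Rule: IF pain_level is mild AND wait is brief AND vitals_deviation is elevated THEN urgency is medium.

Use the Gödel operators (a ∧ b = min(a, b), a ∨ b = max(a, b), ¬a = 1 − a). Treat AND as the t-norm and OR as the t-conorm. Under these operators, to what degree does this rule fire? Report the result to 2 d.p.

firing strength: mild=0.90, brief=0.69, elevated=0.41; AND[min(a, b)] → w = 0.41

0.41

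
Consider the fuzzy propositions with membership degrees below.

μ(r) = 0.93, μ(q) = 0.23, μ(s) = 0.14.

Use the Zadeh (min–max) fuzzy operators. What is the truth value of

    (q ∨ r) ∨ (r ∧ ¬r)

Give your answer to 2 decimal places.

0.93

q ∨ r = max(a, b) on (0.23, 0.93) = 0.93
¬r = 1 − 0.93 = 0.07
r ∧ ¬r = min(a, b) on (0.93, 0.07) = 0.07
(q ∨ r) ∨ (r ∧ ¬r) = max(a, b) on (0.93, 0.07) = 0.93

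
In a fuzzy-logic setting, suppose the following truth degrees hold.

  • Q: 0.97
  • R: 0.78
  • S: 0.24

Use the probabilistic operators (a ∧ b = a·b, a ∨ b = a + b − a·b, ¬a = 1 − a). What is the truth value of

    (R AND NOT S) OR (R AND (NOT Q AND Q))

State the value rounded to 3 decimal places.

0.602

NOT S = 1 − 0.2400 = 0.7600
R AND NOT S = a·b on (0.7800, 0.7600) = 0.5928
NOT Q = 1 − 0.9700 = 0.0300
NOT Q AND Q = a·b on (0.0300, 0.9700) = 0.0291
R AND (NOT Q AND Q) = a·b on (0.7800, 0.0291) = 0.0227
(R AND NOT S) OR (R AND (NOT Q AND Q)) = a + b − a·b on (0.5928, 0.0227) = 0.6020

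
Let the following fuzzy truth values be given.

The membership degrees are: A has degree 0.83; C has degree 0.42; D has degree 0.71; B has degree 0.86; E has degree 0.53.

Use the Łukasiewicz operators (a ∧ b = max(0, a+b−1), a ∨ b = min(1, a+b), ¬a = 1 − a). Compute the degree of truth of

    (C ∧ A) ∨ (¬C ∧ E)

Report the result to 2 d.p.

0.36

C ∧ A = max(0, a+b−1) on (0.42, 0.83) = 0.25
¬C = 1 − 0.42 = 0.58
¬C ∧ E = max(0, a+b−1) on (0.58, 0.53) = 0.11
(C ∧ A) ∨ (¬C ∧ E) = min(1, a+b) on (0.25, 0.11) = 0.36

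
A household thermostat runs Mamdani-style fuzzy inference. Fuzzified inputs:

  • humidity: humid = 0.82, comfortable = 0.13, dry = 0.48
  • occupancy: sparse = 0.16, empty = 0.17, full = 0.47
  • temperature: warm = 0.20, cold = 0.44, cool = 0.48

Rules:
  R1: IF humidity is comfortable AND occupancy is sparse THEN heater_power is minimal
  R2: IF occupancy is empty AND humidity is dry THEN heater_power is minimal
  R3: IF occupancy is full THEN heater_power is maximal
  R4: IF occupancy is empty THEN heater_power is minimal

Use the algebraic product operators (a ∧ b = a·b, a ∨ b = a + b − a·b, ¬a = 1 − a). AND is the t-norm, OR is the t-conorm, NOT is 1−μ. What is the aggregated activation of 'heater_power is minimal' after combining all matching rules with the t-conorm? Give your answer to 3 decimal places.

0.254

R1: comfortable=0.13, sparse=0.16; AND[a·b] → w = 0.0208
R2: empty=0.17, dry=0.48; AND[a·b] → w = 0.0816
R3: full=0.47 → w = 0.4700
R4: empty=0.17 → w = 0.1700
Rules with consequent 'minimal': {R1, R2, R4} → strengths 0.0208, 0.0816, 0.1700
Aggregate via t-conorm [a + b − a·b]: 0.2536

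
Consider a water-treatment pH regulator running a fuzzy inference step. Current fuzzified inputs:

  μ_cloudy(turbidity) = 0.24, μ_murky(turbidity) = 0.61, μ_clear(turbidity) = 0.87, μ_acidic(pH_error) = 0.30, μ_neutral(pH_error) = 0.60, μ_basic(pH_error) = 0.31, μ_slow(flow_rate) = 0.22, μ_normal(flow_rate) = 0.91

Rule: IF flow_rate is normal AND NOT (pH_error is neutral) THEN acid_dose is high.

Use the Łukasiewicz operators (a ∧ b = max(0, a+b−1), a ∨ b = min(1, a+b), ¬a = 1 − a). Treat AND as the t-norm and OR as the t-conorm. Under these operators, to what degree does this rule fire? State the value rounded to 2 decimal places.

firing strength: normal=0.91, ¬neutral=1−0.60=0.40; AND[max(0, a+b−1)] → w = 0.31

0.31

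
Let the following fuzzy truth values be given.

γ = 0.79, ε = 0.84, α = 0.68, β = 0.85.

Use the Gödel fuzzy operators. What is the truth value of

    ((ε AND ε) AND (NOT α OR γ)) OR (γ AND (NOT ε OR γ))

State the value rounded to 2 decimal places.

0.79

ε AND ε = min(a, b) on (0.84, 0.84) = 0.84
NOT α = 1 − 0.68 = 0.32
NOT α OR γ = max(a, b) on (0.32, 0.79) = 0.79
(ε AND ε) AND (NOT α OR γ) = min(a, b) on (0.84, 0.79) = 0.79
NOT ε = 1 − 0.84 = 0.16
NOT ε OR γ = max(a, b) on (0.16, 0.79) = 0.79
γ AND (NOT ε OR γ) = min(a, b) on (0.79, 0.79) = 0.79
((ε AND ε) AND (NOT α OR γ)) OR (γ AND (NOT ε OR γ)) = max(a, b) on (0.79, 0.79) = 0.79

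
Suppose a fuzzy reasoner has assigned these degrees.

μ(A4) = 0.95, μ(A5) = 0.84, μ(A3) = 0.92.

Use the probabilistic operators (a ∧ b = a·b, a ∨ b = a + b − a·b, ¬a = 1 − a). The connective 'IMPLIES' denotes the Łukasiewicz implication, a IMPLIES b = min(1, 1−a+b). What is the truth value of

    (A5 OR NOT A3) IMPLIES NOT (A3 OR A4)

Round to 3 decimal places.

NOT A3 = 1 − 0.9200 = 0.0800
A5 OR NOT A3 = a + b − a·b on (0.8400, 0.0800) = 0.8528
A3 OR A4 = a + b − a·b on (0.9200, 0.9500) = 0.9960
NOT (A3 OR A4) = 1 − 0.9960 = 0.0040
(A5 OR NOT A3) IMPLIES NOT (A3 OR A4)  [Łukasiewicz: min(1, 1−a+b)] with a=0.8528, b=0.0040 → 0.1512

0.151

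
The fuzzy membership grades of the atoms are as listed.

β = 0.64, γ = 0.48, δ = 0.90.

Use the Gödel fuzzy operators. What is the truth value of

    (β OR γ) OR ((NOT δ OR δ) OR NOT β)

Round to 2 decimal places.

β OR γ = max(a, b) on (0.64, 0.48) = 0.64
NOT δ = 1 − 0.90 = 0.10
NOT δ OR δ = max(a, b) on (0.10, 0.90) = 0.90
NOT β = 1 − 0.64 = 0.36
(NOT δ OR δ) OR NOT β = max(a, b) on (0.90, 0.36) = 0.90
(β OR γ) OR ((NOT δ OR δ) OR NOT β) = max(a, b) on (0.64, 0.90) = 0.90

0.90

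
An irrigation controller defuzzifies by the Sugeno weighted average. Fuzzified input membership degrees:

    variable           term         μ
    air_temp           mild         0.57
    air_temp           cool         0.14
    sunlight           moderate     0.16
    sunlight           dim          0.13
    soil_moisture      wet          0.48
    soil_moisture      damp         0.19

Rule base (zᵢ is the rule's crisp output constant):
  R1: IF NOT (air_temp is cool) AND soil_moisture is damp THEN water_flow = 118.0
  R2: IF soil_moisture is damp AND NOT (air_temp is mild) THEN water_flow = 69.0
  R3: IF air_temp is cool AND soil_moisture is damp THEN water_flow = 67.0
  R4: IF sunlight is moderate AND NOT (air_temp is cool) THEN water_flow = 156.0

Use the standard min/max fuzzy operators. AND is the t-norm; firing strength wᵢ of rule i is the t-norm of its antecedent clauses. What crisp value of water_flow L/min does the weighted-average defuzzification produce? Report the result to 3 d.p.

R1 (z=118.0): ¬cool=1−0.14=0.86, damp=0.19; AND[min(a, b)] → w = 0.19
R2 (z=69.0): damp=0.19, ¬mild=1−0.57=0.43; AND[min(a, b)] → w = 0.19
R3 (z=67.0): cool=0.14, damp=0.19; AND[min(a, b)] → w = 0.14
R4 (z=156.0): moderate=0.16, ¬cool=1−0.14=0.86; AND[min(a, b)] → w = 0.16
Weighted average = (0.19·118.0 + 0.19·69.0 + 0.14·67.0 + 0.16·156.0) / (0.19 + 0.19 + 0.14 + 0.16)
  = 69.8700 / 0.6800 = 102.750

102.750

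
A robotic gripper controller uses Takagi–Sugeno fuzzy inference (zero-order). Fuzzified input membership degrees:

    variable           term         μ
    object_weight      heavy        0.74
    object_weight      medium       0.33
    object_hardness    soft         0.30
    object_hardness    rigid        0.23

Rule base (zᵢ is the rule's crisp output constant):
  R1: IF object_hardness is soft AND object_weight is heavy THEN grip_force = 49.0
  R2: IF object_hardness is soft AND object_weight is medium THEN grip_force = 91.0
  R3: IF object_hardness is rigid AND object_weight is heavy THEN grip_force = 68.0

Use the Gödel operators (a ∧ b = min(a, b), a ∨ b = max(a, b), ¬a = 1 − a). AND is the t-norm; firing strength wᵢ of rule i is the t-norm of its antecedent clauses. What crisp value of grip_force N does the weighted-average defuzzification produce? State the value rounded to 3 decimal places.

69.446

R1 (z=49.0): soft=0.30, heavy=0.74; AND[min(a, b)] → w = 0.30
R2 (z=91.0): soft=0.30, medium=0.33; AND[min(a, b)] → w = 0.30
R3 (z=68.0): rigid=0.23, heavy=0.74; AND[min(a, b)] → w = 0.23
Weighted average = (0.30·49.0 + 0.30·91.0 + 0.23·68.0) / (0.30 + 0.30 + 0.23)
  = 57.6400 / 0.8300 = 69.446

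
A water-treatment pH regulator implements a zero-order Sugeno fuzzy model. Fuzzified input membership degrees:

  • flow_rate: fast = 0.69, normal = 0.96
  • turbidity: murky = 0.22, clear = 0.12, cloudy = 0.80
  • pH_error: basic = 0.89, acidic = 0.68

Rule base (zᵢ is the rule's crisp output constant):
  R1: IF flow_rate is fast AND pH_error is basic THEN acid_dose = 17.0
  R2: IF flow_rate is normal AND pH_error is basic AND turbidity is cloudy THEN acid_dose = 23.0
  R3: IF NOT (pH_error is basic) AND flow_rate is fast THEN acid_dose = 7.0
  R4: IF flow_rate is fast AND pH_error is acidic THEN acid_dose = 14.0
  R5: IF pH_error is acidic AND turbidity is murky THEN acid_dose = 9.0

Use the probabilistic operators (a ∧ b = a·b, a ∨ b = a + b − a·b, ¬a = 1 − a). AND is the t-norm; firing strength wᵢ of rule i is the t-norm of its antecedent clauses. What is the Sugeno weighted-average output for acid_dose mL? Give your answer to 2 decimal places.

17.37

R1 (z=17.0): fast=0.69, basic=0.89; AND[a·b] → w = 0.6141
R2 (z=23.0): normal=0.96, basic=0.89, cloudy=0.80; AND[a·b] → w = 0.6835
R3 (z=7.0): ¬basic=1−0.89=0.11, fast=0.69; AND[a·b] → w = 0.0759
R4 (z=14.0): fast=0.69, acidic=0.68; AND[a·b] → w = 0.4692
R5 (z=9.0): acidic=0.68, murky=0.22; AND[a·b] → w = 0.1496
Weighted average = (0.6141·17.0 + 0.6835·23.0 + 0.0759·7.0 + 0.4692·14.0 + 0.1496·9.0) / (0.6141 + 0.6835 + 0.0759 + 0.4692 + 0.1496)
  = 34.6072 / 1.9923 = 17.37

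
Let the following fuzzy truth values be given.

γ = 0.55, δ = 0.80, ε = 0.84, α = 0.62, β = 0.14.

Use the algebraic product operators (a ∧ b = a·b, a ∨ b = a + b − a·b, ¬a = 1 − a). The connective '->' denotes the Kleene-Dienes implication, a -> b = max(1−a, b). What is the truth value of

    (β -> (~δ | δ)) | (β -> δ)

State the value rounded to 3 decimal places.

0.980

~δ = 1 − 0.8000 = 0.2000
~δ | δ = a + b − a·b on (0.2000, 0.8000) = 0.8400
β -> (~δ | δ)  [Kleene-Dienes: max(1−a, b)] with a=0.1400, b=0.8400 → 0.8600
β -> δ  [Kleene-Dienes: max(1−a, b)] with a=0.1400, b=0.8000 → 0.8600
(β -> (~δ | δ)) | (β -> δ) = a + b − a·b on (0.8600, 0.8600) = 0.9804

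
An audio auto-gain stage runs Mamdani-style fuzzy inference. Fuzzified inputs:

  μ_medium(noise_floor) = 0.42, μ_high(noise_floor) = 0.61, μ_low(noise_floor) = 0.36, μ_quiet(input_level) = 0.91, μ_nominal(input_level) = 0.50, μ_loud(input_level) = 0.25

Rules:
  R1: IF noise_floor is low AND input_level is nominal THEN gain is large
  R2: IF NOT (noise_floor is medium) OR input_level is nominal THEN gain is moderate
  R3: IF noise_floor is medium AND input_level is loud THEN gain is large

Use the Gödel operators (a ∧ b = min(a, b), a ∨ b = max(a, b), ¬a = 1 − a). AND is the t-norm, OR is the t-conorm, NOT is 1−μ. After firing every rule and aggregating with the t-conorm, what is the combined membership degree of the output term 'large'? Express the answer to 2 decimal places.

0.36

R1: low=0.36, nominal=0.50; AND[min(a, b)] → w = 0.36
R2: ¬medium=1−0.42=0.58, nominal=0.50; OR[max(a, b)] → w = 0.58
R3: medium=0.42, loud=0.25; AND[min(a, b)] → w = 0.25
Rules with consequent 'large': {R1, R3} → strengths 0.36, 0.25
Aggregate via t-conorm [max(a, b)]: 0.36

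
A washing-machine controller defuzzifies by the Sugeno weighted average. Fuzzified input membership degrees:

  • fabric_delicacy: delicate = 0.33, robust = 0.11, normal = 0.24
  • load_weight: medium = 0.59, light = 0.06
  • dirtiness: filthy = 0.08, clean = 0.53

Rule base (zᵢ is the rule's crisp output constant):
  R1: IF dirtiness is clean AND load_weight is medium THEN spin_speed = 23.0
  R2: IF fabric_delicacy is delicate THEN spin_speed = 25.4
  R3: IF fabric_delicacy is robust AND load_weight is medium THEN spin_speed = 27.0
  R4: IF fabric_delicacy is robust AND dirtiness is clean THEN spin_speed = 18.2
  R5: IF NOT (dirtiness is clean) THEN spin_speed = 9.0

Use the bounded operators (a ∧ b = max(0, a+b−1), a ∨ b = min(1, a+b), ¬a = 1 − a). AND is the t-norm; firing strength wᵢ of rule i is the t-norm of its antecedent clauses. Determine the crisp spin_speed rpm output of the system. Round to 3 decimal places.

R1 (z=23.0): clean=0.53, medium=0.59; AND[max(0, a+b−1)] → w = 0.12
R2 (z=25.4): delicate=0.33 → w = 0.33
R3 (z=27.0): robust=0.11, medium=0.59; AND[max(0, a+b−1)] → w = 0.00
R4 (z=18.2): robust=0.11, clean=0.53; AND[max(0, a+b−1)] → w = 0.00
R5 (z=9.0): ¬clean=1−0.53=0.47 → w = 0.47
Weighted average = (0.12·23.0 + 0.33·25.4 + 0.00·27.0 + 0.00·18.2 + 0.47·9.0) / (0.12 + 0.33 + 0.00 + 0.00 + 0.47)
  = 15.3720 / 0.9200 = 16.709

16.709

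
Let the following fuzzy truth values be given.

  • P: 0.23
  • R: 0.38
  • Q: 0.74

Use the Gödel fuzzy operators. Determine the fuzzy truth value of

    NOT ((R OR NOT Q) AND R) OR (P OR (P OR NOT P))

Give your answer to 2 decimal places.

0.77

NOT Q = 1 − 0.74 = 0.26
R OR NOT Q = max(a, b) on (0.38, 0.26) = 0.38
(R OR NOT Q) AND R = min(a, b) on (0.38, 0.38) = 0.38
NOT ((R OR NOT Q) AND R) = 1 − 0.38 = 0.62
NOT P = 1 − 0.23 = 0.77
P OR NOT P = max(a, b) on (0.23, 0.77) = 0.77
P OR (P OR NOT P) = max(a, b) on (0.23, 0.77) = 0.77
NOT ((R OR NOT Q) AND R) OR (P OR (P OR NOT P)) = max(a, b) on (0.62, 0.77) = 0.77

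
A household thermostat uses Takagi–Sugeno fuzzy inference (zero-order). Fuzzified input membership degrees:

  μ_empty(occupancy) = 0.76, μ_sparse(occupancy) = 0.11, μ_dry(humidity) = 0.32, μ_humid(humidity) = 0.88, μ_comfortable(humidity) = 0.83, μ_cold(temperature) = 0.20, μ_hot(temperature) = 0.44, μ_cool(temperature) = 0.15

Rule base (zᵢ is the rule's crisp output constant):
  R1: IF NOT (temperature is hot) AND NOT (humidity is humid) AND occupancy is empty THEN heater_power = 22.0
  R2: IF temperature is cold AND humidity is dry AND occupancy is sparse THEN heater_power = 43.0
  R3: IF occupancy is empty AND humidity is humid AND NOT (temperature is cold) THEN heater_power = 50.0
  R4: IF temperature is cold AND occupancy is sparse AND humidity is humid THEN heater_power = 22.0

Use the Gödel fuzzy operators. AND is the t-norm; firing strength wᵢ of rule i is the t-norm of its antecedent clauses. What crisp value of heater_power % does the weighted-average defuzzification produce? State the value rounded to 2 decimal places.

43.45

R1 (z=22.0): ¬hot=1−0.44=0.56, ¬humid=1−0.88=0.12, empty=0.76; AND[min(a, b)] → w = 0.12
R2 (z=43.0): cold=0.20, dry=0.32, sparse=0.11; AND[min(a, b)] → w = 0.11
R3 (z=50.0): empty=0.76, humid=0.88, ¬cold=1−0.20=0.80; AND[min(a, b)] → w = 0.76
R4 (z=22.0): cold=0.20, sparse=0.11, humid=0.88; AND[min(a, b)] → w = 0.11
Weighted average = (0.12·22.0 + 0.11·43.0 + 0.76·50.0 + 0.11·22.0) / (0.12 + 0.11 + 0.76 + 0.11)
  = 47.7900 / 1.1000 = 43.45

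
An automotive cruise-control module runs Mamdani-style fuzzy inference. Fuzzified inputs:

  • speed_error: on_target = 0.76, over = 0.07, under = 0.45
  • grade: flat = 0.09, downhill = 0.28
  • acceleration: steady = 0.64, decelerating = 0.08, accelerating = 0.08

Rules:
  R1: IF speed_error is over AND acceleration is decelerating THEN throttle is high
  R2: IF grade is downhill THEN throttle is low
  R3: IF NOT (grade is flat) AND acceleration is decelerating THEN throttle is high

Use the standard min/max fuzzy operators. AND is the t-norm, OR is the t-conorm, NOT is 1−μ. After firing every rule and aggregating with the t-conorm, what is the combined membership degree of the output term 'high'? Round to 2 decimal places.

0.08

R1: over=0.07, decelerating=0.08; AND[min(a, b)] → w = 0.07
R2: downhill=0.28 → w = 0.28
R3: ¬flat=1−0.09=0.91, decelerating=0.08; AND[min(a, b)] → w = 0.08
Rules with consequent 'high': {R1, R3} → strengths 0.07, 0.08
Aggregate via t-conorm [max(a, b)]: 0.08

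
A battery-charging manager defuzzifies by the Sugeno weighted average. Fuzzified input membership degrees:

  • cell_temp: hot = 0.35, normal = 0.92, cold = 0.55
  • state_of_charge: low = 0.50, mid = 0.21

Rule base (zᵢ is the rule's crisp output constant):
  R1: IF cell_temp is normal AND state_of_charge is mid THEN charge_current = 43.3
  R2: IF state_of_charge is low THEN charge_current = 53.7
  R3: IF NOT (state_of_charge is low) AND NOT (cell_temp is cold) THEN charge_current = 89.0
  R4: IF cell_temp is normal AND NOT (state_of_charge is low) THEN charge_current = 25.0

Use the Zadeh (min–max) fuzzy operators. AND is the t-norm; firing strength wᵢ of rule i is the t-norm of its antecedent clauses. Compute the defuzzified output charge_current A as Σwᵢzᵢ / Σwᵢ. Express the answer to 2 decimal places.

53.31

R1 (z=43.3): normal=0.92, mid=0.21; AND[min(a, b)] → w = 0.21
R2 (z=53.7): low=0.50 → w = 0.50
R3 (z=89.0): ¬low=1−0.50=0.50, ¬cold=1−0.55=0.45; AND[min(a, b)] → w = 0.45
R4 (z=25.0): normal=0.92, ¬low=1−0.50=0.50; AND[min(a, b)] → w = 0.50
Weighted average = (0.21·43.3 + 0.50·53.7 + 0.45·89.0 + 0.50·25.0) / (0.21 + 0.50 + 0.45 + 0.50)
  = 88.4930 / 1.6600 = 53.31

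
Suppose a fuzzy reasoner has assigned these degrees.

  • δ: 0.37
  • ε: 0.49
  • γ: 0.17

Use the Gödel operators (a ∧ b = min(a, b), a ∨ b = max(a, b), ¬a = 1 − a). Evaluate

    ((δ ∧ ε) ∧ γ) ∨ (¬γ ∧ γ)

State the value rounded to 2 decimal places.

δ ∧ ε = min(a, b) on (0.37, 0.49) = 0.37
(δ ∧ ε) ∧ γ = min(a, b) on (0.37, 0.17) = 0.17
¬γ = 1 − 0.17 = 0.83
¬γ ∧ γ = min(a, b) on (0.83, 0.17) = 0.17
((δ ∧ ε) ∧ γ) ∨ (¬γ ∧ γ) = max(a, b) on (0.17, 0.17) = 0.17

0.17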